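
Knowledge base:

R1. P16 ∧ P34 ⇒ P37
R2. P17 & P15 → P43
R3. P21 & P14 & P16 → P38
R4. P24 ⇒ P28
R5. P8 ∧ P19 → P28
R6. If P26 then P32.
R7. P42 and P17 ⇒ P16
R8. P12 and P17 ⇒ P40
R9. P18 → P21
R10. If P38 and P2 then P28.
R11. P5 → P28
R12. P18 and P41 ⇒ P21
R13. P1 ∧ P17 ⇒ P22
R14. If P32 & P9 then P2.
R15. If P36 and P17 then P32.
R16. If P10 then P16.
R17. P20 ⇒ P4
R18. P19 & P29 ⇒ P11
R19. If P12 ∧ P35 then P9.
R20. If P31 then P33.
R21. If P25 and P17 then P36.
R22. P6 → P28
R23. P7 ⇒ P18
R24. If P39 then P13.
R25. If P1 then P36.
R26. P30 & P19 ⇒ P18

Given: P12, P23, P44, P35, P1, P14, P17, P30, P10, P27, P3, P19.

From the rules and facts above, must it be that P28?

Yes

P16  (by R16: P10)
P9  (by R19: P12, P35)
P36  (by R25: P1)
P18  (by R26: P30, P19)
P21  (by R9: P18)
P32  (by R15: P36, P17)
P38  (by R3: P21, P14, P16)
P2  (by R14: P32, P9)
P28  (by R10: P38, P2)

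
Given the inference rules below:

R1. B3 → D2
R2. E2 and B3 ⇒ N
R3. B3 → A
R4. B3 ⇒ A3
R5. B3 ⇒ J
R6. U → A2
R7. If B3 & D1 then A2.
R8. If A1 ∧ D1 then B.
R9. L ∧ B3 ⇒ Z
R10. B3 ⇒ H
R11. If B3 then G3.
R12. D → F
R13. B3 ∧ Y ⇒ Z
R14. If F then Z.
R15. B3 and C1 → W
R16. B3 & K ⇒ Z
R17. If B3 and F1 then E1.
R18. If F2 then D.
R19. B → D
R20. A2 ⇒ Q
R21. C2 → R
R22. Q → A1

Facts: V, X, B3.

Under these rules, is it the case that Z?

No

Forward chaining from the given facts derives: D2, A, A3, J, H, G3.
Rules concluding Z: R9 needs L; R13 needs Y; R14 needs F; R16 needs K — none of these are established.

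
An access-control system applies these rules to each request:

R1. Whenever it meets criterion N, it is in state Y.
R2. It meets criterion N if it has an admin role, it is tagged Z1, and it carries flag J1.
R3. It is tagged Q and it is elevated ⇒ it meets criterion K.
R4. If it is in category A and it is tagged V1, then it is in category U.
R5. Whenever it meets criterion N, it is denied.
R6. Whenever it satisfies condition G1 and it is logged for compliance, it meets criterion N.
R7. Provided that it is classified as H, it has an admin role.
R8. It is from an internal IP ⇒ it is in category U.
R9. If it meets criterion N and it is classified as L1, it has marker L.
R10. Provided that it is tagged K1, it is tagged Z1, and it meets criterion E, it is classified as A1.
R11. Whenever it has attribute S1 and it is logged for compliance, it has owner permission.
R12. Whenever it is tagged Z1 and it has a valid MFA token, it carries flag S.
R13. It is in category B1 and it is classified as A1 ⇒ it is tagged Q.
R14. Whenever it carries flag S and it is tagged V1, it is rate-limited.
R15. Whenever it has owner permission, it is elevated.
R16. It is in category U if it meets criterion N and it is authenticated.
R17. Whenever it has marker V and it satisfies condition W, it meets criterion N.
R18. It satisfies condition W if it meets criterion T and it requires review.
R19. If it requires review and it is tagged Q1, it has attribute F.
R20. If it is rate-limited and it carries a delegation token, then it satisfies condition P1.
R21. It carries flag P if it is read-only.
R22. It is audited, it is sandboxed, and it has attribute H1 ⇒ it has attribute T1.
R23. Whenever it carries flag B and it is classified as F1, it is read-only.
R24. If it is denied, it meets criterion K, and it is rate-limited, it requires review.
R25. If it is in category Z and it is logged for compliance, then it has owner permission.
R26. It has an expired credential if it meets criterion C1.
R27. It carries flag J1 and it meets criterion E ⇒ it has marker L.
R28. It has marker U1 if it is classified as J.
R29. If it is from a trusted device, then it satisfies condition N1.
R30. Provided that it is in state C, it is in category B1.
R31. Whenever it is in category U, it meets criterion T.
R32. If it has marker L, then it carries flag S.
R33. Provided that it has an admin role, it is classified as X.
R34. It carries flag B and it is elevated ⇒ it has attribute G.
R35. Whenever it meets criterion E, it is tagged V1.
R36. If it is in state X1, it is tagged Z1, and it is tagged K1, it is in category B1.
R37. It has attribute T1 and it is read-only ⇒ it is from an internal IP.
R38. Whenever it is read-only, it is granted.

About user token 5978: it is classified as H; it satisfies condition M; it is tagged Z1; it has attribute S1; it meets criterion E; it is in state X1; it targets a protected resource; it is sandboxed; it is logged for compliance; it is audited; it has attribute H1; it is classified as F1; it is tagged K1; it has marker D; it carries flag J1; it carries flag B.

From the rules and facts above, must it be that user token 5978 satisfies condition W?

By R7 (it is classified as H): it has an admin role.
By R10 (it is tagged K1, it is tagged Z1, it meets criterion E): it is classified as A1.
By R11 (it has attribute S1, it is logged for compliance): it has owner permission.
By R15 (it has owner permission): it is elevated.
By R22 (it is audited, it is sandboxed, it has attribute H1): it has attribute T1.
By R23 (it carries flag B, it is classified as F1): it is read-only.
By R27 (it carries flag J1, it meets criterion E): it has marker L.
By R32 (it has marker L): it carries flag S.
By R35 (it meets criterion E): it is tagged V1.
By R36 (it is in state X1, it is tagged Z1, it is tagged K1): it is in category B1.
By R37 (it has attribute T1, it is read-only): it is from an internal IP.
By R2 (it has an admin role, it is tagged Z1, it carries flag J1): it meets criterion N.
By R5 (it meets criterion N): it is denied.
By R8 (it is from an internal IP): it is in category U.
By R13 (it is in category B1, it is classified as A1): it is tagged Q.
By R14 (it carries flag S, it is tagged V1): it is rate-limited.
By R31 (it is in category U): it meets criterion T.
By R3 (it is tagged Q, it is elevated): it meets criterion K.
By R24 (it is denied, it meets criterion K, it is rate-limited): it requires review.
By R18 (it meets criterion T, it requires review): it satisfies condition W.

Yes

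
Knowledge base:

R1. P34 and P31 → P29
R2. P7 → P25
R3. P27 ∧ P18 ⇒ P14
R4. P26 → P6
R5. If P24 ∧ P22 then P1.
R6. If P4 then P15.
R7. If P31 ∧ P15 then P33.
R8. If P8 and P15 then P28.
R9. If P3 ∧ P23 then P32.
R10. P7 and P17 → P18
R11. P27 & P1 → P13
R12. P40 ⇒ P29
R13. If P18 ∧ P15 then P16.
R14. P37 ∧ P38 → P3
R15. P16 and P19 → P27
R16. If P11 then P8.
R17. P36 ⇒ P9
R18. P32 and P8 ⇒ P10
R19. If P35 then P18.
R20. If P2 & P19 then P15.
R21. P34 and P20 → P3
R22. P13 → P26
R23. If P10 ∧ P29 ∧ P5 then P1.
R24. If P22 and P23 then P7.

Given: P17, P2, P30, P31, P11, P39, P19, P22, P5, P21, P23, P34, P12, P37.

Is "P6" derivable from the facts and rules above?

No

Forward chaining from the given facts derives: P29, P8, P15, P7, P25, P33, P28, P18, P16, P27, P14.
The only rule concluding P6 is R4, which needs P26; that is never established.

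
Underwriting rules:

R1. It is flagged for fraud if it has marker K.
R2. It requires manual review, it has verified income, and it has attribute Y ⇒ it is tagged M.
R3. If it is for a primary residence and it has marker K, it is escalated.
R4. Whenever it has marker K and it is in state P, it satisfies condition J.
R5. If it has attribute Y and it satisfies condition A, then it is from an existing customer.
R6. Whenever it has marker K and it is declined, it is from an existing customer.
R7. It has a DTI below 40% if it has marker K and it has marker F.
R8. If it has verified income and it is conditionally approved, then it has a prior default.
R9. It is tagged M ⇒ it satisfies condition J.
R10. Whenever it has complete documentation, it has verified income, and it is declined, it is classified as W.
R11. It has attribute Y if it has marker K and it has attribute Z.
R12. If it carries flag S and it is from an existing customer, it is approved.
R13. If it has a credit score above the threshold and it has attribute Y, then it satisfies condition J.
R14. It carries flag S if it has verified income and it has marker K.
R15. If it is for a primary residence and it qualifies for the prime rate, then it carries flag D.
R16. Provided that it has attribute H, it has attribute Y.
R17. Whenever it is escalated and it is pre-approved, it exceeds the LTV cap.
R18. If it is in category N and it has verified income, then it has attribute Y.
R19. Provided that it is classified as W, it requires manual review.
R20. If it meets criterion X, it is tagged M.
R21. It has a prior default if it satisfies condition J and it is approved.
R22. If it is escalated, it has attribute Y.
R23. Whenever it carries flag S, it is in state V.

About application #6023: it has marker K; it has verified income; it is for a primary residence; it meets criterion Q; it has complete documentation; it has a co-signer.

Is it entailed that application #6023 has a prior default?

No

Forward chaining from the given facts derives: is flagged for fraud, is escalated, carries flag S, has attribute Y, is in state V.
Rules concluding "it has a prior default": R8 needs "it is conditionally approved"; R21 needs "it satisfies condition J" — none of these are established.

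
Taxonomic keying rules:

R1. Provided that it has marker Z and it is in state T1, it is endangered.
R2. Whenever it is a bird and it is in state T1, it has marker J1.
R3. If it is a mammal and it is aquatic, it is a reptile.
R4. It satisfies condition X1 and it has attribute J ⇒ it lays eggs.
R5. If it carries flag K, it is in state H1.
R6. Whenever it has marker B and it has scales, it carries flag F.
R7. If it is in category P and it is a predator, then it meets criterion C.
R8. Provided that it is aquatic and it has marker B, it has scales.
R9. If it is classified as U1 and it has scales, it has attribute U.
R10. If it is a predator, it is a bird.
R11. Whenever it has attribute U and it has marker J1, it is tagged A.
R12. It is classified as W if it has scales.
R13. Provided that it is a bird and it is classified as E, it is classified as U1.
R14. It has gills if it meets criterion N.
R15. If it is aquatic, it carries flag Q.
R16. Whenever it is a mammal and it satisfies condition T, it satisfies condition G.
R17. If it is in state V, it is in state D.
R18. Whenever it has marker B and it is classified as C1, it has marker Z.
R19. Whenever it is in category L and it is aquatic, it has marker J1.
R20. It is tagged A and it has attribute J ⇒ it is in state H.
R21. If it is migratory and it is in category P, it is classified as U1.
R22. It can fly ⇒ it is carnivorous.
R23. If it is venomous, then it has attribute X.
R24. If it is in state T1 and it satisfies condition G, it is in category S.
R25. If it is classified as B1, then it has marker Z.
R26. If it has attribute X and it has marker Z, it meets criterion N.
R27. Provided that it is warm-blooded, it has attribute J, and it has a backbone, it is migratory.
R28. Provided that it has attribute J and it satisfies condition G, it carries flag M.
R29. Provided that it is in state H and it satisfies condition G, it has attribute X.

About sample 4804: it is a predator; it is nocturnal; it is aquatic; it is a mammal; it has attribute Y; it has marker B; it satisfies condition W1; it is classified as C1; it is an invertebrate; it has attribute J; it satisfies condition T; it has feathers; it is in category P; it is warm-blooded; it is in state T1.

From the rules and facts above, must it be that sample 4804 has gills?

Forward chaining from the given facts derives: is a reptile, meets criterion C, has scales, is a bird, is classified as W, carries flag Q, satisfies condition G, has marker Z, is in category S, carries flag M, is endangered, has marker J1, carries flag F.
The only rule concluding "it has gills" is R14, which needs "it meets criterion N"; that is never established.

No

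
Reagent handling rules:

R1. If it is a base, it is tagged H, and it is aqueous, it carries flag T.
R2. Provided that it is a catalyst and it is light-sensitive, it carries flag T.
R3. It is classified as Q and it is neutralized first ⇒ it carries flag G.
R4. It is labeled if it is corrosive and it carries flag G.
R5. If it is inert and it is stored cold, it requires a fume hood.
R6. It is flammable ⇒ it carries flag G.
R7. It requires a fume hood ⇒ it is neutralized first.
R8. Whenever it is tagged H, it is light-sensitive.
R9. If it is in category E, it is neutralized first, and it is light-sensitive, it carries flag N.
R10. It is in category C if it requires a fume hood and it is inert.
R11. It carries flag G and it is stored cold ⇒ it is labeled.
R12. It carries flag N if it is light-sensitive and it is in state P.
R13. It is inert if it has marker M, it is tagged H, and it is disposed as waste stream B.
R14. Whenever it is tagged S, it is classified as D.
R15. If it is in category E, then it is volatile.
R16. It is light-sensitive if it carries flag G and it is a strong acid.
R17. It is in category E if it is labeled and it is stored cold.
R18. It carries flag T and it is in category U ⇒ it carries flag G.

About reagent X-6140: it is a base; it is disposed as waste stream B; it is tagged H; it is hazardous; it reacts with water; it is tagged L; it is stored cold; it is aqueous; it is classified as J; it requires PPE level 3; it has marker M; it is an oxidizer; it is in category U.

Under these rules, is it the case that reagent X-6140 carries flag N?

Yes

By R1 (it is a base, it is tagged H, it is aqueous): it carries flag T.
By R8 (it is tagged H): it is light-sensitive.
By R13 (it has marker M, it is tagged H, it is disposed as waste stream B): it is inert.
By R18 (it carries flag T, it is in category U): it carries flag G.
By R5 (it is inert, it is stored cold): it requires a fume hood.
By R7 (it requires a fume hood): it is neutralized first.
By R11 (it carries flag G, it is stored cold): it is labeled.
By R17 (it is labeled, it is stored cold): it is in category E.
By R9 (it is in category E, it is neutralized first, it is light-sensitive): it carries flag N.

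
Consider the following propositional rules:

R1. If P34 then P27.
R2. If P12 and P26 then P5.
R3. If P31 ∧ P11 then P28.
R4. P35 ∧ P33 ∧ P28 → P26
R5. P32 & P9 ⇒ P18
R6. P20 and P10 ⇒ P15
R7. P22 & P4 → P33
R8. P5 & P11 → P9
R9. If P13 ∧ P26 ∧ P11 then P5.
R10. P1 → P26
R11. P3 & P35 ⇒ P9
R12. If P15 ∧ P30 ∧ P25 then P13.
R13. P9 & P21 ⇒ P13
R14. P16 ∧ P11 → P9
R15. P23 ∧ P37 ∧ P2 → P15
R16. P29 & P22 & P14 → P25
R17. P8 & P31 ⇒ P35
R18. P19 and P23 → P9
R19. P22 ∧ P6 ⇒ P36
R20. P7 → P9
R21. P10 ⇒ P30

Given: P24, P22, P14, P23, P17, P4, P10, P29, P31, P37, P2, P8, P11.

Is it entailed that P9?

Yes

P28  (by R3: P31, P11)
P33  (by R7: P22, P4)
P15  (by R15: P23, P37, P2)
P25  (by R16: P29, P22, P14)
P35  (by R17: P8, P31)
P30  (by R21: P10)
P26  (by R4: P35, P33, P28)
P13  (by R12: P15, P30, P25)
P5  (by R9: P13, P26, P11)
P9  (by R8: P5, P11)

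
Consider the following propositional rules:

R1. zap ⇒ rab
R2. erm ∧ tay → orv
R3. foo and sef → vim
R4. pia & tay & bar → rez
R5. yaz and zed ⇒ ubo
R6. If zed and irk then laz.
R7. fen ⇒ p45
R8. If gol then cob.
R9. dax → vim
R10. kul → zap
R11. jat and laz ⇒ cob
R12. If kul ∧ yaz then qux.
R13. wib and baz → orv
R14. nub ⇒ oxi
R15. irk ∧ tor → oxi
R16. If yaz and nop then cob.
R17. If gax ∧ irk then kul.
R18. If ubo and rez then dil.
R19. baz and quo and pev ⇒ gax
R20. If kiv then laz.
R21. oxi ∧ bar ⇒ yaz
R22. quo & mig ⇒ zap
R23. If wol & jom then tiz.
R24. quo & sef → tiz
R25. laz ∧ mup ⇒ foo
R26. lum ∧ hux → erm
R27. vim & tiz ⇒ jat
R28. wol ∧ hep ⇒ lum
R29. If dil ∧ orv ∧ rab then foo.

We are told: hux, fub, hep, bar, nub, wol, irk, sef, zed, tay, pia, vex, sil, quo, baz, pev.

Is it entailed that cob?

rez  (by R4: pia, tay, bar)
laz  (by R6: zed, irk)
oxi  (by R14: nub)
gax  (by R19: baz, quo, pev)
yaz  (by R21: oxi, bar)
tiz  (by R24: quo, sef)
lum  (by R28: wol, hep)
ubo  (by R5: yaz, zed)
kul  (by R17: gax, irk)
dil  (by R18: ubo, rez)
erm  (by R26: lum, hux)
orv  (by R2: erm, tay)
zap  (by R10: kul)
rab  (by R1: zap)
foo  (by R29: dil, orv, rab)
vim  (by R3: foo, sef)
jat  (by R27: vim, tiz)
cob  (by R11: jat, laz)

Yes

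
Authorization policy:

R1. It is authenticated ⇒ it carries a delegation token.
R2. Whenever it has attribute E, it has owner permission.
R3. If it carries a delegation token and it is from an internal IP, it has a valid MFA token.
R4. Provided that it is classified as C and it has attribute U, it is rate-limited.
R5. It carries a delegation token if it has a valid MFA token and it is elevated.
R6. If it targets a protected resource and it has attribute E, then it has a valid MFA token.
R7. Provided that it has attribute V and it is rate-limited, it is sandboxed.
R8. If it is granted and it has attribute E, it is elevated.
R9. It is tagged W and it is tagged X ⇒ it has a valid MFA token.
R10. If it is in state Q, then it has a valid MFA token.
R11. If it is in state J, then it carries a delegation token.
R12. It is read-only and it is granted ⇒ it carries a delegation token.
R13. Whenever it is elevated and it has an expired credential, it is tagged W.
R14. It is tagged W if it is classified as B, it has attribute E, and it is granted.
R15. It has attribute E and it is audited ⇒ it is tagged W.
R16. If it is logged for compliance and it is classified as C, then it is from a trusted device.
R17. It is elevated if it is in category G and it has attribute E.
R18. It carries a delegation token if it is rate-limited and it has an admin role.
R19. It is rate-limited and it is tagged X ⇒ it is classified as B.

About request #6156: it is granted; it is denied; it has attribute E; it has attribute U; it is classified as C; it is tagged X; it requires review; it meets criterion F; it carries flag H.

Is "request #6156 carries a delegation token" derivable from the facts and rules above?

By R4 (it is classified as C, it has attribute U): it is rate-limited.
By R8 (it is granted, it has attribute E): it is elevated.
By R19 (it is rate-limited, it is tagged X): it is classified as B.
By R14 (it is classified as B, it has attribute E, it is granted): it is tagged W.
By R9 (it is tagged W, it is tagged X): it has a valid MFA token.
By R5 (it has a valid MFA token, it is elevated): it carries a delegation token.

Yes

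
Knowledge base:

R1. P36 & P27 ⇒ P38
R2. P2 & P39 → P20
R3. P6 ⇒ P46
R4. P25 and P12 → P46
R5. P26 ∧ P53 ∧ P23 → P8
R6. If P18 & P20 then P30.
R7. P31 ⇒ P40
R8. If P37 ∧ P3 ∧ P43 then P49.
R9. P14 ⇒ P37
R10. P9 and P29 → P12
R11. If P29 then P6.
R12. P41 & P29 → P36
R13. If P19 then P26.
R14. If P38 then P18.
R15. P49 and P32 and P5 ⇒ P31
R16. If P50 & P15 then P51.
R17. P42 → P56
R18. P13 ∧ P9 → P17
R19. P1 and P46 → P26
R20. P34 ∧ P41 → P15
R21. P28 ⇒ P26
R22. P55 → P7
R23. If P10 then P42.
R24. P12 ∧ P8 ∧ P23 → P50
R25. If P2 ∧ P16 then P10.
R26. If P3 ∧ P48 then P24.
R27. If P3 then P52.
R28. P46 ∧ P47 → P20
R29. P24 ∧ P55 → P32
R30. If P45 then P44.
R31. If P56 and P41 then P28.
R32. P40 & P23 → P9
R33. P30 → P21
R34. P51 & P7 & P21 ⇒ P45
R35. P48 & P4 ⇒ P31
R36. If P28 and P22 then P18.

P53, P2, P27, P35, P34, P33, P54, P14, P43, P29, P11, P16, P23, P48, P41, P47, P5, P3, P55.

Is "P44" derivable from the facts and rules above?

Yes

P37  (by R9: P14)
P6  (by R11: P29)
P36  (by R12: P41, P29)
P15  (by R20: P34, P41)
P7  (by R22: P55)
P10  (by R25: P2, P16)
P24  (by R26: P3, P48)
P32  (by R29: P24, P55)
P38  (by R1: P36, P27)
P46  (by R3: P6)
P49  (by R8: P37, P3, P43)
P18  (by R14: P38)
P31  (by R15: P49, P32, P5)
P42  (by R23: P10)
P20  (by R28: P46, P47)
P30  (by R6: P18, P20)
P40  (by R7: P31)
P56  (by R17: P42)
P28  (by R31: P56, P41)
P9  (by R32: P40, P23)
P21  (by R33: P30)
P12  (by R10: P9, P29)
P26  (by R21: P28)
P8  (by R5: P26, P53, P23)
P50  (by R24: P12, P8, P23)
P51  (by R16: P50, P15)
P45  (by R34: P51, P7, P21)
P44  (by R30: P45)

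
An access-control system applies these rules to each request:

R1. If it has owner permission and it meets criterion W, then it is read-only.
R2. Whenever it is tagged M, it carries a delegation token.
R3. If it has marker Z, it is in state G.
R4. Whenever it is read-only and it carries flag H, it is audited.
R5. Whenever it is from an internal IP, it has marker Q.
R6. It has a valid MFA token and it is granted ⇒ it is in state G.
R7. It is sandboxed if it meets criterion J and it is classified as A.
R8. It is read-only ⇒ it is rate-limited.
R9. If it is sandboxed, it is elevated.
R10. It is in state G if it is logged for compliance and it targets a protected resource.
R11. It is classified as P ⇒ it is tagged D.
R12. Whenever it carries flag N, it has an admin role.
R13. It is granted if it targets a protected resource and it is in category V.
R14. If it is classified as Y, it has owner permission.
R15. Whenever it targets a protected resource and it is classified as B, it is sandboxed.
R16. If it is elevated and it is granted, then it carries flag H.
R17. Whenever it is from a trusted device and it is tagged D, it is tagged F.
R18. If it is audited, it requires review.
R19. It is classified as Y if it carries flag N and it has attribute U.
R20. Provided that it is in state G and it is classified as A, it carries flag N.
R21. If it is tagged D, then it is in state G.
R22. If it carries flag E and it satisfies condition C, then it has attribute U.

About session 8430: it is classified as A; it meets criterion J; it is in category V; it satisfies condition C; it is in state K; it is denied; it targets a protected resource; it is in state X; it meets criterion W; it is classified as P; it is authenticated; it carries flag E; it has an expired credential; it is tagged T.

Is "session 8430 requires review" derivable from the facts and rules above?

By R7 (it meets criterion J, it is classified as A): it is sandboxed.
By R9 (it is sandboxed): it is elevated.
By R11 (it is classified as P): it is tagged D.
By R13 (it targets a protected resource, it is in category V): it is granted.
By R16 (it is elevated, it is granted): it carries flag H.
By R21 (it is tagged D): it is in state G.
By R22 (it carries flag E, it satisfies condition C): it has attribute U.
By R20 (it is in state G, it is classified as A): it carries flag N.
By R19 (it carries flag N, it has attribute U): it is classified as Y.
By R14 (it is classified as Y): it has owner permission.
By R1 (it has owner permission, it meets criterion W): it is read-only.
By R4 (it is read-only, it carries flag H): it is audited.
By R18 (it is audited): it requires review.

Yes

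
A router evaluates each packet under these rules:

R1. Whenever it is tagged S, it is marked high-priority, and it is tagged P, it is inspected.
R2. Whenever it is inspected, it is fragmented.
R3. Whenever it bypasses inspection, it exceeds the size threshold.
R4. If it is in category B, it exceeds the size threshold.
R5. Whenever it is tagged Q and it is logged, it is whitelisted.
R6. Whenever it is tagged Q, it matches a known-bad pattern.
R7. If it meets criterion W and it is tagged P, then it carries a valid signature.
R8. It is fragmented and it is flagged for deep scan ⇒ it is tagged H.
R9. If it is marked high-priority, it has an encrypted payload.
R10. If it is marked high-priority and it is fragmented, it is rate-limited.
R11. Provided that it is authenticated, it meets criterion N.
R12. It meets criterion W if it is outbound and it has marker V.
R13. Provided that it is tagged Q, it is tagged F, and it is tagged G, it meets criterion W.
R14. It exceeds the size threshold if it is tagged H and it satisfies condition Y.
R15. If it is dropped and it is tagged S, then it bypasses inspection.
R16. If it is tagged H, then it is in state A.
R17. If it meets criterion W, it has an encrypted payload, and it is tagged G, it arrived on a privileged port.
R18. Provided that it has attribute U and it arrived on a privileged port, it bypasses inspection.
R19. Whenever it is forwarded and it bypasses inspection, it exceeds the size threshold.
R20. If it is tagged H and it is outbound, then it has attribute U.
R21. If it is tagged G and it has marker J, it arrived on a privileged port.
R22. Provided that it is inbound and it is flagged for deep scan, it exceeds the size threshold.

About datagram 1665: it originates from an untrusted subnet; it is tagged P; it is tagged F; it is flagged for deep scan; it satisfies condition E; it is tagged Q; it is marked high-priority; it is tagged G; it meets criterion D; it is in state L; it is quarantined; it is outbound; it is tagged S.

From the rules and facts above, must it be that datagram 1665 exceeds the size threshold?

Yes

By R1 (it is tagged S, it is marked high-priority, it is tagged P): it is inspected.
By R2 (it is inspected): it is fragmented.
By R8 (it is fragmented, it is flagged for deep scan): it is tagged H.
By R9 (it is marked high-priority): it has an encrypted payload.
By R13 (it is tagged Q, it is tagged F, it is tagged G): it meets criterion W.
By R17 (it meets criterion W, it has an encrypted payload, it is tagged G): it arrived on a privileged port.
By R20 (it is tagged H, it is outbound): it has attribute U.
By R18 (it has attribute U, it arrived on a privileged port): it bypasses inspection.
By R3 (it bypasses inspection): it exceeds the size threshold.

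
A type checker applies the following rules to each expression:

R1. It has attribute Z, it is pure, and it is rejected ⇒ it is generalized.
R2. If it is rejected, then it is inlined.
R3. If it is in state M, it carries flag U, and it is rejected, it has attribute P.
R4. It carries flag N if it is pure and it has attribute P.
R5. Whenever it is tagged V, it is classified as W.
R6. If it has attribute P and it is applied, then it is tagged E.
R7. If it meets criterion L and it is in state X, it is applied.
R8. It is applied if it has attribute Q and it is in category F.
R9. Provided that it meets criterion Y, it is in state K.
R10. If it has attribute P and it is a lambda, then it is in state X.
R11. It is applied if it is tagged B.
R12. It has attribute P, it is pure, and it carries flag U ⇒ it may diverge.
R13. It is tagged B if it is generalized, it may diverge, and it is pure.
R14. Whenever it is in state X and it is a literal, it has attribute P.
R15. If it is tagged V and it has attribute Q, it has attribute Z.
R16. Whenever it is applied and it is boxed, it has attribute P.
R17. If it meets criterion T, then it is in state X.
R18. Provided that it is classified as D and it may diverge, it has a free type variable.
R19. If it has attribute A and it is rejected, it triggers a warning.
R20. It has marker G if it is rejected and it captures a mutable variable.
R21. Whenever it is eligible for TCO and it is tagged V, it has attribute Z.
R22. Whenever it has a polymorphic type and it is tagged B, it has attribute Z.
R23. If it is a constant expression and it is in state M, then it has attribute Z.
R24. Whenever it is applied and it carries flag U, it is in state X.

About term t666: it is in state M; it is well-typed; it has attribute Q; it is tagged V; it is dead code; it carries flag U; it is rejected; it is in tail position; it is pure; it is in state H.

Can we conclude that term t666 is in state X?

By R3 (it is in state M, it carries flag U, it is rejected): it has attribute P.
By R12 (it has attribute P, it is pure, it carries flag U): it may diverge.
By R15 (it is tagged V, it has attribute Q): it has attribute Z.
By R1 (it has attribute Z, it is pure, it is rejected): it is generalized.
By R13 (it is generalized, it may diverge, it is pure): it is tagged B.
By R11 (it is tagged B): it is applied.
By R24 (it is applied, it carries flag U): it is in state X.

Yes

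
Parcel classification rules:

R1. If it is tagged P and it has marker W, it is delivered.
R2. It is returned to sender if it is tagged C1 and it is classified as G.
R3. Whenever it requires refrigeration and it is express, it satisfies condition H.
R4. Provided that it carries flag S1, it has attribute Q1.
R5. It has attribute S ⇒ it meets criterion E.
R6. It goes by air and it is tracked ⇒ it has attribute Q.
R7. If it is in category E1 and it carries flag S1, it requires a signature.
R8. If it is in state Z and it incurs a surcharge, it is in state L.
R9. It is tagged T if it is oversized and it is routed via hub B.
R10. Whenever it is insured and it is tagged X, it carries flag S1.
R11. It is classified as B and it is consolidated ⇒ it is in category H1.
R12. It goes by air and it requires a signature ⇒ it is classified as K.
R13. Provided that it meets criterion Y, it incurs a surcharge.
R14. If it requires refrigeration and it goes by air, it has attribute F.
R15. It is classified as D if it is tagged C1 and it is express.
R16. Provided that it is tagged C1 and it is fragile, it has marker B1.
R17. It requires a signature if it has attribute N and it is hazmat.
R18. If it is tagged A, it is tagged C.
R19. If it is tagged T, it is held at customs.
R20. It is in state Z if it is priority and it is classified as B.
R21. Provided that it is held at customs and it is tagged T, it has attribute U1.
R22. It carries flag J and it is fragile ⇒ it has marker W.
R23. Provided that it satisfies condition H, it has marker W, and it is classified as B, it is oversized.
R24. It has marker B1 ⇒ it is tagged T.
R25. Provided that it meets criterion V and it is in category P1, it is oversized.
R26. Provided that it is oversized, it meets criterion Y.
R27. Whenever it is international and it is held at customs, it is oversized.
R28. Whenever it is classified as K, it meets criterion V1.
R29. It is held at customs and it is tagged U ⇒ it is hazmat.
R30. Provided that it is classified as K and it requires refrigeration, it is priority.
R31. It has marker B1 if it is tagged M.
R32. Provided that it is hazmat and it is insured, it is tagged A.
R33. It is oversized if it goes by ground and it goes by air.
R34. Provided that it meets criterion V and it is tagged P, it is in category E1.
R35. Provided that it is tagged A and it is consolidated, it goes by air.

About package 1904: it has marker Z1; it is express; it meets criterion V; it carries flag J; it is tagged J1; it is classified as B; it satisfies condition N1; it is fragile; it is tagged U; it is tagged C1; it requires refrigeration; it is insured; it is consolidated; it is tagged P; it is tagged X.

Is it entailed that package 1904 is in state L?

Yes

By R3 (it requires refrigeration, it is express): it satisfies condition H.
By R10 (it is insured, it is tagged X): it carries flag S1.
By R16 (it is tagged C1, it is fragile): it has marker B1.
By R22 (it carries flag J, it is fragile): it has marker W.
By R23 (it satisfies condition H, it has marker W, it is classified as B): it is oversized.
By R24 (it has marker B1): it is tagged T.
By R26 (it is oversized): it meets criterion Y.
By R34 (it meets criterion V, it is tagged P): it is in category E1.
By R7 (it is in category E1, it carries flag S1): it requires a signature.
By R13 (it meets criterion Y): it incurs a surcharge.
By R19 (it is tagged T): it is held at customs.
By R29 (it is held at customs, it is tagged U): it is hazmat.
By R32 (it is hazmat, it is insured): it is tagged A.
By R35 (it is tagged A, it is consolidated): it goes by air.
By R12 (it goes by air, it requires a signature): it is classified as K.
By R30 (it is classified as K, it requires refrigeration): it is priority.
By R20 (it is priority, it is classified as B): it is in state Z.
By R8 (it is in state Z, it incurs a surcharge): it is in state L.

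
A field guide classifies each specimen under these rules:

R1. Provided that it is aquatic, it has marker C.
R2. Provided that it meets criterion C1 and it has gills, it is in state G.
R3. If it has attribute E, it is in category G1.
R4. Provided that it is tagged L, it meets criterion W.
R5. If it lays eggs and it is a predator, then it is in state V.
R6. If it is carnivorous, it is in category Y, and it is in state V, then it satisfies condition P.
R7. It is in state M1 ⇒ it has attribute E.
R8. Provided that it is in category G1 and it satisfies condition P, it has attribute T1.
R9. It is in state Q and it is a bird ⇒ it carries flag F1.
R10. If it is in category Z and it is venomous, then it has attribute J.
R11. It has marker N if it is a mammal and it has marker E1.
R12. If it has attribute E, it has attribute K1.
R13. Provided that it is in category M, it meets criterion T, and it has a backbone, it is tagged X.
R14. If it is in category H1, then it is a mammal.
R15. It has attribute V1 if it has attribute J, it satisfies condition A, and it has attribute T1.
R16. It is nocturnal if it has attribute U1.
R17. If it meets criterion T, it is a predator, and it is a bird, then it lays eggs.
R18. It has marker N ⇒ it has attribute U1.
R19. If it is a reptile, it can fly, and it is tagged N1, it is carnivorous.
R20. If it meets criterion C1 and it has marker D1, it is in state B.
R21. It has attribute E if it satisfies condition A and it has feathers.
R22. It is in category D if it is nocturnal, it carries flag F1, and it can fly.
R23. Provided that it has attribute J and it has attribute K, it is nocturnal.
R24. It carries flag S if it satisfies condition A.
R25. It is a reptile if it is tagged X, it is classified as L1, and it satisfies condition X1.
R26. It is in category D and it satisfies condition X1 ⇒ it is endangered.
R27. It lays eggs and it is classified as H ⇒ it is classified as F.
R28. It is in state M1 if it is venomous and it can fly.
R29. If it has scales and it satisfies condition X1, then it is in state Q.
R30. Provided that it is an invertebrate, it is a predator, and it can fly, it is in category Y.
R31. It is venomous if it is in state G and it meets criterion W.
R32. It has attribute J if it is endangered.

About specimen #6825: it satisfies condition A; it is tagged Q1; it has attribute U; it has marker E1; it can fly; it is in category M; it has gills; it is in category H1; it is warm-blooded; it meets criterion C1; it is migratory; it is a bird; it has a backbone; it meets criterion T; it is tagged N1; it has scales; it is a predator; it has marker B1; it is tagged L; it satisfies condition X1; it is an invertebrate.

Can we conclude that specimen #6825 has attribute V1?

No

Forward chaining from the given facts derives: is in state G, meets criterion W, is tagged X, is a mammal, lays eggs, carries flag S, is in state Q, is in category Y, is venomous, is in state V, carries flag F1, has marker N, has attribute U1, is in state M1, has attribute E, has attribute K1, is nocturnal, is in category D, is endangered, has attribute J, is in category G1.
The only rule concluding "it has attribute V1" is R15, which needs "it has attribute T1"; that is never established.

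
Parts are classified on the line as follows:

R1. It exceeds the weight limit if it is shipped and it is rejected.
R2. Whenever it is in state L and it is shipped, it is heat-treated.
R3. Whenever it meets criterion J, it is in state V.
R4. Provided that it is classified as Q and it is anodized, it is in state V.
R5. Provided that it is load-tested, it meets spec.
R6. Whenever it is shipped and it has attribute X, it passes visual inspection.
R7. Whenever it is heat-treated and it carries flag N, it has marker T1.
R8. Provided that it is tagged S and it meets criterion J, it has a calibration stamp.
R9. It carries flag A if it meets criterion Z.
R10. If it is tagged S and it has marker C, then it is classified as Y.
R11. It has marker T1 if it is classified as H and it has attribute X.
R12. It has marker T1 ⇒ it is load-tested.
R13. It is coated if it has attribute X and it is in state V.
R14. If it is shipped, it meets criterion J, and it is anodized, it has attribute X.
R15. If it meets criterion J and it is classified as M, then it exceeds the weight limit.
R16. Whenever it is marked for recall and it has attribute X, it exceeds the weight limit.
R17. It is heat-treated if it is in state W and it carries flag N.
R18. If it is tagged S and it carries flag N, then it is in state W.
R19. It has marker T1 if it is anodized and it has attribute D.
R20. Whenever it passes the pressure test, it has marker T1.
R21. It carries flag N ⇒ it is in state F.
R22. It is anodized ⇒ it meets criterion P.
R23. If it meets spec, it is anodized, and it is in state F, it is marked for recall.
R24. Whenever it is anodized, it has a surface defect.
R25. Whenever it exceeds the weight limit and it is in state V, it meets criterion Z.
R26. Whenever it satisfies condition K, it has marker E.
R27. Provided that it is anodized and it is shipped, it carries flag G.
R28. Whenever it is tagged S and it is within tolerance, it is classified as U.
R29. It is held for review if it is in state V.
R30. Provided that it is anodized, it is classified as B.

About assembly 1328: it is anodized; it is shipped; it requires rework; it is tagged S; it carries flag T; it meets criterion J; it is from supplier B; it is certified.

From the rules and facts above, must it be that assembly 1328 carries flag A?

No

Forward chaining from the given facts derives: is in state V, has a calibration stamp, has attribute X, meets criterion P, has a surface defect, carries flag G, is held for review, is classified as B, passes visual inspection, is coated.
The only rule concluding "it carries flag A" is R9, which needs "it meets criterion Z"; that is never established.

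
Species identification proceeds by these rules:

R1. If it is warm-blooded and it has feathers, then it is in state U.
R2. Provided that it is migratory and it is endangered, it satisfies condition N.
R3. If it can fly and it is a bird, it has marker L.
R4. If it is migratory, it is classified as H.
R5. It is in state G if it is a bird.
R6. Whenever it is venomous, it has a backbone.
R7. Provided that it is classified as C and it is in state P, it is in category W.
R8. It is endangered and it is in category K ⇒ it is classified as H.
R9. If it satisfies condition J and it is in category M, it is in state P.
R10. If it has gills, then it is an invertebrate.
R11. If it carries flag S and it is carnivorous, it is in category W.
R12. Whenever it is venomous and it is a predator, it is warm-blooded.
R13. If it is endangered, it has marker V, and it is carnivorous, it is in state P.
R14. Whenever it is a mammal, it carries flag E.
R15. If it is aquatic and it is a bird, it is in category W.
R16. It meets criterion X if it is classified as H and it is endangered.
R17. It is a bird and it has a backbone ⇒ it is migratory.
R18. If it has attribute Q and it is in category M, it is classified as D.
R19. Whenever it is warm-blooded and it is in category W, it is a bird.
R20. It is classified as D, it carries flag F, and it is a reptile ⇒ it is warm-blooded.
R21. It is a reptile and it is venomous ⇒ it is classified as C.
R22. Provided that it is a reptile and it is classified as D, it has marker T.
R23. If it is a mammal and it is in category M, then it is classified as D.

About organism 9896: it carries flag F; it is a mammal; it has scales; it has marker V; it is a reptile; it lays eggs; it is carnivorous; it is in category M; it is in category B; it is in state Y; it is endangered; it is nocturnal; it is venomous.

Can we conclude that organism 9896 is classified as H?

Yes

By R6 (it is venomous): it has a backbone.
By R13 (it is endangered, it has marker V, it is carnivorous): it is in state P.
By R21 (it is a reptile, it is venomous): it is classified as C.
By R23 (it is a mammal, it is in category M): it is classified as D.
By R7 (it is classified as C, it is in state P): it is in category W.
By R20 (it is classified as D, it carries flag F, it is a reptile): it is warm-blooded.
By R19 (it is warm-blooded, it is in category W): it is a bird.
By R17 (it is a bird, it has a backbone): it is migratory.
By R4 (it is migratory): it is classified as H.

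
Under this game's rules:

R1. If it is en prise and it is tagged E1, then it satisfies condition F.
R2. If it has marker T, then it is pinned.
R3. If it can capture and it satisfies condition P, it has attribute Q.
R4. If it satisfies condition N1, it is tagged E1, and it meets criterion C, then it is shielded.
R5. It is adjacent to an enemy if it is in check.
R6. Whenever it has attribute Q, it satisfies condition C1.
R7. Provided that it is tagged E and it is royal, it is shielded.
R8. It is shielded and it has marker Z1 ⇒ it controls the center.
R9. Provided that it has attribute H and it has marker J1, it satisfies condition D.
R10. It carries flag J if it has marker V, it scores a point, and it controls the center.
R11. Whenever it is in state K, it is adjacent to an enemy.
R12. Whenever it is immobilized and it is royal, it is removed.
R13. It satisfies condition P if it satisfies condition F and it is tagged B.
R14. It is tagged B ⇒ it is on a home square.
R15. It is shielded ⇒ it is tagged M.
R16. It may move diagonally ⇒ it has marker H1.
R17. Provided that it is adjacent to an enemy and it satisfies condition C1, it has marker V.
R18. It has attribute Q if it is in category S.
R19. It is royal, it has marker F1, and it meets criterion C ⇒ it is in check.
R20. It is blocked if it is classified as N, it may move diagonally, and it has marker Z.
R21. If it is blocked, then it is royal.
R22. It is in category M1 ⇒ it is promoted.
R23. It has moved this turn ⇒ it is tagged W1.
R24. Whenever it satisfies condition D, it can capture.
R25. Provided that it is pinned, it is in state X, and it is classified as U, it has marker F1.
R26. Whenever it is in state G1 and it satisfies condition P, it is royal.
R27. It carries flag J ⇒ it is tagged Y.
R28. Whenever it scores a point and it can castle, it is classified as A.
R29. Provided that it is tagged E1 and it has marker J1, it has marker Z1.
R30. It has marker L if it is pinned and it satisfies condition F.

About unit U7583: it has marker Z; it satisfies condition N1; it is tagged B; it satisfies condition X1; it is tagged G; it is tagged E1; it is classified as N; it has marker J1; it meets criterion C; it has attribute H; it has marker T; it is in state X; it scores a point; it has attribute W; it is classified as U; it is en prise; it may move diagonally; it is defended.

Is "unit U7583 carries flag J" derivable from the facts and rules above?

By R1 (it is en prise, it is tagged E1): it satisfies condition F.
By R2 (it has marker T): it is pinned.
By R4 (it satisfies condition N1, it is tagged E1, it meets criterion C): it is shielded.
By R9 (it has attribute H, it has marker J1): it satisfies condition D.
By R13 (it satisfies condition F, it is tagged B): it satisfies condition P.
By R20 (it is classified as N, it may move diagonally, it has marker Z): it is blocked.
By R21 (it is blocked): it is royal.
By R24 (it satisfies condition D): it can capture.
By R25 (it is pinned, it is in state X, it is classified as U): it has marker F1.
By R29 (it is tagged E1, it has marker J1): it has marker Z1.
By R3 (it can capture, it satisfies condition P): it has attribute Q.
By R6 (it has attribute Q): it satisfies condition C1.
By R8 (it is shielded, it has marker Z1): it controls the center.
By R19 (it is royal, it has marker F1, it meets criterion C): it is in check.
By R5 (it is in check): it is adjacent to an enemy.
By R17 (it is adjacent to an enemy, it satisfies condition C1): it has marker V.
By R10 (it has marker V, it scores a point, it controls the center): it carries flag J.

Yes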